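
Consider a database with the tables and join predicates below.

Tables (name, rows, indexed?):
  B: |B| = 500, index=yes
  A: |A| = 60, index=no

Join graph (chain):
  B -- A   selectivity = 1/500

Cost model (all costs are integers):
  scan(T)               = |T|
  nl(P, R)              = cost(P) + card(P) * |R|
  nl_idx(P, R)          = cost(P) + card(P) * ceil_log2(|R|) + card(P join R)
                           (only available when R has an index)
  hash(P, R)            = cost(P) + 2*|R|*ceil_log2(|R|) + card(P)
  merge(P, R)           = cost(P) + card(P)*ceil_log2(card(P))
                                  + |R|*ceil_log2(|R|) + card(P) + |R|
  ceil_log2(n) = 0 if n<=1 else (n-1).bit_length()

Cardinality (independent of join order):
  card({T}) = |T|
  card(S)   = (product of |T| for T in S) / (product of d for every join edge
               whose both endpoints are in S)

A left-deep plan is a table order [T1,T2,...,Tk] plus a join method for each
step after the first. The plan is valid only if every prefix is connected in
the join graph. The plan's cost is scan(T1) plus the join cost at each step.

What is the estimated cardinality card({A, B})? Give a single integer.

60

Tables in S: A(60), B(500)
Edges inside S: B-A(d=500)
numerator = 60 * 500 = 30000
denominator = 500 = 500
card(S) = 30000 / 500 = 60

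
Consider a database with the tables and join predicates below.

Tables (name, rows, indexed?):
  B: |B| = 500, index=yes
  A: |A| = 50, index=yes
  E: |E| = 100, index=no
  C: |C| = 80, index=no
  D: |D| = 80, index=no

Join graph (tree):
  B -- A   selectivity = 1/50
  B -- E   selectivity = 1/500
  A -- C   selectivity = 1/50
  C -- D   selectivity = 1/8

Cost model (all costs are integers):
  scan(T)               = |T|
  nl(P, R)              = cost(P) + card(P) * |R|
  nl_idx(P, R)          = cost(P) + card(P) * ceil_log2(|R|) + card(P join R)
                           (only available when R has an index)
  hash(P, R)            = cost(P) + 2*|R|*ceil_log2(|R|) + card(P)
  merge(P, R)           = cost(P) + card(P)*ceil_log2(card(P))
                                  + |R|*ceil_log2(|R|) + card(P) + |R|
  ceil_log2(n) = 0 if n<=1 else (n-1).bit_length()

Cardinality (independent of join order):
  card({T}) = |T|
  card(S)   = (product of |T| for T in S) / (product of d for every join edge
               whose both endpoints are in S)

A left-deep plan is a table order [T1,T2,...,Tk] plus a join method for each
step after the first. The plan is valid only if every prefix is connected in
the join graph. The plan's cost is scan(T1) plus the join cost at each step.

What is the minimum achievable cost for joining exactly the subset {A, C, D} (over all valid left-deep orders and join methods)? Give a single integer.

1840

Selinger DP over subsets of {A,C,D}:
  {A}: scan cost=50, card=50
  {C}: scan cost=80, card=80
  {D}: scan cost=80, card=80
  {AC}: card=80; try (A,nl_idx)→640, (A,hash)→760, (C,merge)→1040, (A,merge)→1070, (C,hash)→1220, (C,nl)→4050 …(+1); best=640 via (A,nl_idx)
  {CD}: card=800; try (D,hash)→1280, (C,hash)→1280, (D,merge)→1360, (C,merge)→1360, (D,nl)→6480, (C,nl)→6480; best=1280 via (D,hash)
  {ACD}: card=800; try (D,hash)→1840, (D,merge)→1920, (A,hash)→2680, (A,nl_idx)→6880, (D,nl)→7040, (A,merge)→10430 …(+1); best=1840 via (D,hash)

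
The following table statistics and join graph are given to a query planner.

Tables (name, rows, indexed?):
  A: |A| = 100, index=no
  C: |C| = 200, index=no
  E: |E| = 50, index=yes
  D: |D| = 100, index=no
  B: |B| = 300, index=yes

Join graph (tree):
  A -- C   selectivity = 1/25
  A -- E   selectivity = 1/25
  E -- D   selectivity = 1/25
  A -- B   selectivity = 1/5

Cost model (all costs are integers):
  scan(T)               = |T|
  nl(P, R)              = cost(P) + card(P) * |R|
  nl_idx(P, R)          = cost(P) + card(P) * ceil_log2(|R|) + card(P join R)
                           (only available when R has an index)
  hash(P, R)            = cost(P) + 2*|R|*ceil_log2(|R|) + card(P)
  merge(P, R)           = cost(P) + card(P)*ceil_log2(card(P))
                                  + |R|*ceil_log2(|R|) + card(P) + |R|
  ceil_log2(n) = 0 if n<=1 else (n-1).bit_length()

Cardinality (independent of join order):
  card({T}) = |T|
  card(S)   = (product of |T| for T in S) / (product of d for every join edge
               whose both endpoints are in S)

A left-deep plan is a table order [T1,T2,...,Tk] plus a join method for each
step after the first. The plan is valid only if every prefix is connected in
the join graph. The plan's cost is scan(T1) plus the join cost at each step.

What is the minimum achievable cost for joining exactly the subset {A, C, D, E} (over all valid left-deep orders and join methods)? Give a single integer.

6200

Selinger DP over subsets of {A,C,D,E}:
  {A}: scan cost=100, card=100
  {C}: scan cost=200, card=200
  {E}: scan cost=50, card=50
  {D}: scan cost=100, card=100
  {AC}: card=800; try (A,hash)→1800, (C,merge)→2700, (A,merge)→2800, (C,hash)→3400, (C,nl)→20100, (A,nl)→20200; best=1800 via (A,hash)
  {AE}: card=200; try (E,hash)→800, (E,nl_idx)→900, (A,merge)→1200, (E,merge)→1250, (A,hash)→1500, (A,nl)→5050 …(+1); best=800 via (E,hash)
  {DE}: card=200; try (E,hash)→800, (E,nl_idx)→900, (D,merge)→1200, (E,merge)→1250, (D,hash)→1500, (D,nl)→5050 …(+1); best=800 via (E,hash)
  {ACE}: card=1600; try (E,hash)→3200, (C,hash)→4200, (C,merge)→4400, (E,nl_idx)→8200, (E,merge)→10950, (C,nl)→40800 …(+1); best=3200 via (E,hash)
  {ADE}: card=800; try (D,hash)→2400, (A,hash)→2400, (D,merge)→3400, (A,merge)→3400, (D,nl)→20800, (A,nl)→20800; best=2400 via (D,hash)
  {ACDE}: card=6400; try (D,hash)→6200, (C,hash)→6400, (C,merge)→13000, (D,merge)→23200, (C,nl)→162400, (D,nl)→163200; best=6200 via (D,hash)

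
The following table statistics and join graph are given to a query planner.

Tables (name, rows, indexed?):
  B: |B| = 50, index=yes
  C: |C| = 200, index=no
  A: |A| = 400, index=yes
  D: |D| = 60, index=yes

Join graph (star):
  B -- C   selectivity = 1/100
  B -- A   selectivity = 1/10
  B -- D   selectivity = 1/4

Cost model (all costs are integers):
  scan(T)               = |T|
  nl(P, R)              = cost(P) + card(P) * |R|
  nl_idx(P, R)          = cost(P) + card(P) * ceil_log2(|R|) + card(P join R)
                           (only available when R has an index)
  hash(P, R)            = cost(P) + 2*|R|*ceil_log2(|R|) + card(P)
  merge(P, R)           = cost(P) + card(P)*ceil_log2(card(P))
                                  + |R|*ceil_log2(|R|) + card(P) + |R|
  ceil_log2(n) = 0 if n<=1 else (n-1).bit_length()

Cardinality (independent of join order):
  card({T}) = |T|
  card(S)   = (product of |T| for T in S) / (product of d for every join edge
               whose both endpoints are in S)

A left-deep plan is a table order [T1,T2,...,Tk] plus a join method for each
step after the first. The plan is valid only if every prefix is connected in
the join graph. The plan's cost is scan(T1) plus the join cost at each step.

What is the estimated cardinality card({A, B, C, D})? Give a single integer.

Tables in S: A(400), B(50), C(200), D(60)
Edges inside S: B-C(d=100), B-A(d=10), B-D(d=4)
numerator = 400 * 50 * 200 * 60 = 240000000
denominator = 100 * 10 * 4 = 4000
card(S) = 240000000 / 4000 = 60000

60000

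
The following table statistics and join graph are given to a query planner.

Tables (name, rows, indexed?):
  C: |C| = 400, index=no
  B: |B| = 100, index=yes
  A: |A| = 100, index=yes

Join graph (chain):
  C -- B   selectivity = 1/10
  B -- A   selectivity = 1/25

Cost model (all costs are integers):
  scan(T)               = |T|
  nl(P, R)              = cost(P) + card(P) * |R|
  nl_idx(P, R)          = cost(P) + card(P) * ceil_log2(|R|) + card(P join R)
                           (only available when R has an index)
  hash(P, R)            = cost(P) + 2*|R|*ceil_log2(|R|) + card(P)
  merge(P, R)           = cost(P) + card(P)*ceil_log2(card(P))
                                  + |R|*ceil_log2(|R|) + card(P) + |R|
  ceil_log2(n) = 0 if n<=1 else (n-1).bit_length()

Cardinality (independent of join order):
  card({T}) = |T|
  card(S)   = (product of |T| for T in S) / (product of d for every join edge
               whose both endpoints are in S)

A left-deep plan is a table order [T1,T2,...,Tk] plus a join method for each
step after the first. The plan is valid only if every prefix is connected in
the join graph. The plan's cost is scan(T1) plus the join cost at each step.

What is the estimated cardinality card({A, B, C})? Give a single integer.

16000

Tables in S: A(100), B(100), C(400)
Edges inside S: C-B(d=10), B-A(d=25)
numerator = 100 * 100 * 400 = 4000000
denominator = 10 * 25 = 250
card(S) = 4000000 / 250 = 16000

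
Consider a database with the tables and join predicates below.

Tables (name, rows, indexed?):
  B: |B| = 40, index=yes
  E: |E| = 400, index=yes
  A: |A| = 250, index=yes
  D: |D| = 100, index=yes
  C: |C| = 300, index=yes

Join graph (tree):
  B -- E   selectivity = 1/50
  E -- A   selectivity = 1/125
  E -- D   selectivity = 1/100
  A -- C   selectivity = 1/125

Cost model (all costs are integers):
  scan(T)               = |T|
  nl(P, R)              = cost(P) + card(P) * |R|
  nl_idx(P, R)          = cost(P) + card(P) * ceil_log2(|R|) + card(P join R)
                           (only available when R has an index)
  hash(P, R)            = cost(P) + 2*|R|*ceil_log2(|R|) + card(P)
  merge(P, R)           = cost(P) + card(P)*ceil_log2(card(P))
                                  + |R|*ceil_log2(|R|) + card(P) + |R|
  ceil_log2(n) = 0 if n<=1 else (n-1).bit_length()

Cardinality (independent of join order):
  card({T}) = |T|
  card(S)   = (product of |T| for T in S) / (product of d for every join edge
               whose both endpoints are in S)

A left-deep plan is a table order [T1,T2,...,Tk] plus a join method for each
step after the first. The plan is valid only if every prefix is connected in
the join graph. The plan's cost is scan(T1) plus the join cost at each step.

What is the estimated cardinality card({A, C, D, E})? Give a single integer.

1920

Tables in S: A(250), C(300), D(100), E(400)
Edges inside S: E-A(d=125), E-D(d=100), A-C(d=125)
numerator = 250 * 300 * 100 * 400 = 3000000000
denominator = 125 * 100 * 125 = 1562500
card(S) = 3000000000 / 1562500 = 1920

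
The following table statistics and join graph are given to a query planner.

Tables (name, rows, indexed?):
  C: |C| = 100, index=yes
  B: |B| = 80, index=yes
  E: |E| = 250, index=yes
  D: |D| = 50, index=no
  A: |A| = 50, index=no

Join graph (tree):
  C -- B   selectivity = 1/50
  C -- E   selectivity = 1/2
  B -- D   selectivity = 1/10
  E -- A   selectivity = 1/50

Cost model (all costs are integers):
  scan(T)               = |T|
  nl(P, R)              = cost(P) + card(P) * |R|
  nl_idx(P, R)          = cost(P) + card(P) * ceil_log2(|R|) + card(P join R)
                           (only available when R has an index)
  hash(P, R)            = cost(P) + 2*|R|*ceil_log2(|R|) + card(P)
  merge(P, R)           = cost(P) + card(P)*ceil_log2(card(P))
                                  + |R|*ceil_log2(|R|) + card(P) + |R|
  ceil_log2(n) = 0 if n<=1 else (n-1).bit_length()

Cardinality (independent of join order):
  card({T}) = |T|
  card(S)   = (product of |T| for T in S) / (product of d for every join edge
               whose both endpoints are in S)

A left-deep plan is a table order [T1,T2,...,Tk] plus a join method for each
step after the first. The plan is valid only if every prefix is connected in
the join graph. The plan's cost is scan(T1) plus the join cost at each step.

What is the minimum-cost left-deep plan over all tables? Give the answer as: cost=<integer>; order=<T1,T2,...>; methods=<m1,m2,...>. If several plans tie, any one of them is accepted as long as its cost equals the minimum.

Selinger DP (subsets sized 1..n):
  {C}: scan cost=100, card=100
  {B}: scan cost=80, card=80
  {E}: scan cost=250, card=250
  {D}: scan cost=50, card=50
  {A}: scan cost=50, card=50
  {BC}: card=160; try (C,nl_idx)→800, (B,nl_idx)→960, (B,hash)→1320, (C,merge)→1520, (B,merge)→1540, (C,hash)→1560 …(+2); best=800 via (C,nl_idx)
  {CE}: card=12500; try (C,hash)→1900, (E,merge)→3150, (C,merge)→3300, (E,hash)→4200, (E,nl_idx)→13400, (C,nl_idx)→14500 …(+2); best=1900 via (C,hash)
  {BD}: card=400; try (D,hash)→760, (B,nl_idx)→800, (B,merge)→1040, (D,merge)→1070, (B,hash)→1220, (B,nl)→4050 …(+1); best=760 via (D,hash)
  {AE}: card=250; try (E,nl_idx)→700, (A,hash)→1100, (E,merge)→2650, (A,merge)→2850, (E,hash)→4100, (E,nl)→12550 …(+1); best=700 via (E,nl_idx)
  {BCE}: card=20000; try (E,merge)→4490, (E,hash)→4960, (B,hash)→15520, (E,nl_idx)→22080, (E,nl)→40800, (B,nl_idx)→109400 …(+2); best=4490 via (E,merge)
  {BCD}: card=800; try (D,hash)→1560, (C,hash)→2560, (D,merge)→2590, (C,nl_idx)→4360, (C,merge)→5560, (D,nl)→8800 …(+1); best=1560 via (D,hash)
  {ACE}: card=12500; try (C,hash)→2350, (C,merge)→3750, (C,nl_idx)→14950, (A,hash)→15000, (C,nl)→25700, (A,merge)→189750 …(+1); best=2350 via (C,hash)
  {BCDE}: card=100000; try (E,hash)→6360, (E,merge)→12610, (D,hash)→25090, (E,nl_idx)→107960, (E,nl)→201560, (D,merge)→324840 …(+1); best=6360 via (E,hash)
  {ABCE}: card=20000; try (B,hash)→15970, (A,hash)→25090, (B,nl_idx)→109850, (B,merge)→190490, (A,merge)→324840, (B,nl)→1002350 …(+1); best=15970 via (B,hash)
  {ABCDE}: card=100000; try (D,hash)→36570, (A,hash)→106960, (D,merge)→336320, (D,nl)→1015970, (A,merge)→1806710, (A,nl)→5006360; best=36570 via (D,hash)

cost=36570; order=A,E,C,B,D; methods=nl_idx,hash,hash,hash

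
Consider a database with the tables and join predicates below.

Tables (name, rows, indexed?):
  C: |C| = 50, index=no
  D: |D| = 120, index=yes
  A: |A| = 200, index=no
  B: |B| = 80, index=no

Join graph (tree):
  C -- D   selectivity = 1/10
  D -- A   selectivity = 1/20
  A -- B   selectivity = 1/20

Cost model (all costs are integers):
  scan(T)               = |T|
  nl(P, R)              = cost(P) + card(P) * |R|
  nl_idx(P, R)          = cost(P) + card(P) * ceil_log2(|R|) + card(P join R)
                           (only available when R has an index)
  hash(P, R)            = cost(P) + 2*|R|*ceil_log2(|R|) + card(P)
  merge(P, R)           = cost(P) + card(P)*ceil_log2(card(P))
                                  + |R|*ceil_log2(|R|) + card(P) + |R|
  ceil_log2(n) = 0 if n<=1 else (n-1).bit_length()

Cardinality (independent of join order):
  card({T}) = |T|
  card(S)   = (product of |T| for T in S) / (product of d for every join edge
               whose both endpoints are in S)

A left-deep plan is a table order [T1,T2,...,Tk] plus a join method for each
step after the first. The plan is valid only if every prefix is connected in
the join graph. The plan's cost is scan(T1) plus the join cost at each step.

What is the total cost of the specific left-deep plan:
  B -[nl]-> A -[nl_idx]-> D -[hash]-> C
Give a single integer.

31880

step 1: scan B: cost=80, card=80
step 2: join A via nl
    card(P join A) = 80*200/(20) = 800
    cost = 80 + 80*200 = 16080
step 3: join D via nl_idx
    card(P join D) = 800*120/(20) = 4800
    cost = 16080 + 800*7 + 4800 = 26480
step 4: join C via hash
    card(P join C) = 4800*50/(10) = 24000
    cost = 26480 + 2*50*6 + 4800 = 31880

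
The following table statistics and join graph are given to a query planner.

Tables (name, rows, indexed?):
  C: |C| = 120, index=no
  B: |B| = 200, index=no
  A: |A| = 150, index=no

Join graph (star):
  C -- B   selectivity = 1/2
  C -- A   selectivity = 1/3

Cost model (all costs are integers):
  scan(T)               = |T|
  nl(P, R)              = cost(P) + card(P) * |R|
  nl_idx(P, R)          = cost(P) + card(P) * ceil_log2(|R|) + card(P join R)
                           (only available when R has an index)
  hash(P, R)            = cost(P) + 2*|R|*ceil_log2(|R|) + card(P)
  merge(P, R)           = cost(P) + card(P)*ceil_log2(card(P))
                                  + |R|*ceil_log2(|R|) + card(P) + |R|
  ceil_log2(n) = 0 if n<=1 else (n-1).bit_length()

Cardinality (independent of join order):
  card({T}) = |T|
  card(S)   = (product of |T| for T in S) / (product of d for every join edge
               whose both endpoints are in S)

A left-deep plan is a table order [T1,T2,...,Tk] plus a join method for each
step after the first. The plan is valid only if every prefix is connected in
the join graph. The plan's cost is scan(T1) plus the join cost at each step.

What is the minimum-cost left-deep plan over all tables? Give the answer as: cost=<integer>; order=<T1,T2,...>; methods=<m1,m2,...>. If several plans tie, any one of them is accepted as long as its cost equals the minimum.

Selinger DP (subsets sized 1..n):
  {C}: scan cost=120, card=120
  {B}: scan cost=200, card=200
  {A}: scan cost=150, card=150
  {BC}: card=12000; try (C,hash)→2080, (B,merge)→2880, (C,merge)→2960, (B,hash)→3440, (B,nl)→24120, (C,nl)→24200; best=2080 via (C,hash)
  {AC}: card=6000; try (C,hash)→1980, (A,merge)→2430, (C,merge)→2460, (A,hash)→2640, (A,nl)→18120, (C,nl)→18150; best=1980 via (C,hash)
  {ABC}: card=600000; try (B,hash)→11180, (A,hash)→16480, (B,merge)→87780, (A,merge)→183430, (B,nl)→1201980, (A,nl)→1802080; best=11180 via (B,hash)

cost=11180; order=A,C,B; methods=hash,hash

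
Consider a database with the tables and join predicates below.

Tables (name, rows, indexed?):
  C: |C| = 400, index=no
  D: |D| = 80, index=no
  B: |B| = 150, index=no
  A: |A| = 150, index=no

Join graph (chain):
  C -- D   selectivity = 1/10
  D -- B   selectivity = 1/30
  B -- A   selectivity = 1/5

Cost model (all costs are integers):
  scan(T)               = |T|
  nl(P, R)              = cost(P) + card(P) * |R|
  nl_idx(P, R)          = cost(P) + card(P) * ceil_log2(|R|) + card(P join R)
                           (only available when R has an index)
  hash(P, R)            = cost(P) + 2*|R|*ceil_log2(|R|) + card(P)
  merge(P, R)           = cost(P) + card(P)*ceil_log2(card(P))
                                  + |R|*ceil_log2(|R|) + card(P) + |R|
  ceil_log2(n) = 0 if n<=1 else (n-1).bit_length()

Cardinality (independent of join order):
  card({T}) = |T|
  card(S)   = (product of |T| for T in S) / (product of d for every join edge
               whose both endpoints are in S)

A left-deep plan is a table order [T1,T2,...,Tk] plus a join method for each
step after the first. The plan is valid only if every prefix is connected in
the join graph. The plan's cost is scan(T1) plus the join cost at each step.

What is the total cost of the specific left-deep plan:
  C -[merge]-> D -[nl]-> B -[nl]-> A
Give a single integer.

step 1: scan C: cost=400, card=400
step 2: join D via merge
    card(P join D) = 400*80/(10) = 3200
    cost = 400 + 400*9 + 80*7 + 400 + 80 = 5040
step 3: join B via nl
    card(P join B) = 3200*150/(30) = 16000
    cost = 5040 + 3200*150 = 485040
step 4: join A via nl
    card(P join A) = 16000*150/(5) = 480000
    cost = 485040 + 16000*150 = 2885040

2885040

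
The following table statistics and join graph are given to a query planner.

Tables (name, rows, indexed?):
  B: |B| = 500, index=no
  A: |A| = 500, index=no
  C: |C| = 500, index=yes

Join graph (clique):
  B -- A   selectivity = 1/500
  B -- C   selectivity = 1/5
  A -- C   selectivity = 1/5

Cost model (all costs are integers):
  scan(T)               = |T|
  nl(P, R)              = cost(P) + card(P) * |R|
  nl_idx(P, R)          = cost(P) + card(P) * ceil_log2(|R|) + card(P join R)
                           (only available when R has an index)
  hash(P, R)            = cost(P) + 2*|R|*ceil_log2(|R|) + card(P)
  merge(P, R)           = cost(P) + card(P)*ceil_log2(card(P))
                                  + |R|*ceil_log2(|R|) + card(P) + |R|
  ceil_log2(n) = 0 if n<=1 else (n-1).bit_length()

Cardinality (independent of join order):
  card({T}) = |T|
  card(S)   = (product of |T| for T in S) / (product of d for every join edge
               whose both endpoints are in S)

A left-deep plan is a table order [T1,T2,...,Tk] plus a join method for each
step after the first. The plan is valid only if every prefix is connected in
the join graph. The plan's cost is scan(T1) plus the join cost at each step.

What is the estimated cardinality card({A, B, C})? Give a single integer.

10000

Tables in S: A(500), B(500), C(500)
Edges inside S: B-A(d=500), B-C(d=5), A-C(d=5)
numerator = 500 * 500 * 500 = 125000000
denominator = 500 * 5 * 5 = 12500
card(S) = 125000000 / 12500 = 10000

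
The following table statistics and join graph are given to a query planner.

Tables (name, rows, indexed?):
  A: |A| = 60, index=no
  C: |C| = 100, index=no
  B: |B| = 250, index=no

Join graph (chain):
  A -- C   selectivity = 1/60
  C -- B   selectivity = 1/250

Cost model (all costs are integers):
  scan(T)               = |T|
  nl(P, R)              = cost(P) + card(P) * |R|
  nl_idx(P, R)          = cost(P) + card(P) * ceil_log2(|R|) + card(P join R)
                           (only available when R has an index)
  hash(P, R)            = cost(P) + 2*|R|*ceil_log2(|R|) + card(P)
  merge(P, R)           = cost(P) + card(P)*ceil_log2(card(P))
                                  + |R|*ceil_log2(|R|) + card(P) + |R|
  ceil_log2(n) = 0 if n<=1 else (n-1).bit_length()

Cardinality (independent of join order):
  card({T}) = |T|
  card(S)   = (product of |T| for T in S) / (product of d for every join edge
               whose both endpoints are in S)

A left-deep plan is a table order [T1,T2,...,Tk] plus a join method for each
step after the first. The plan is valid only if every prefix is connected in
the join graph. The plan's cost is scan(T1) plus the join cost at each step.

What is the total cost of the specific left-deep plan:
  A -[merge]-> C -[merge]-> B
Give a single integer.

step 1: scan A: cost=60, card=60
step 2: join C via merge
    card(P join C) = 60*100/(60) = 100
    cost = 60 + 60*6 + 100*7 + 60 + 100 = 1280
step 3: join B via merge
    card(P join B) = 100*250/(250) = 100
    cost = 1280 + 100*7 + 250*8 + 100 + 250 = 4330

4330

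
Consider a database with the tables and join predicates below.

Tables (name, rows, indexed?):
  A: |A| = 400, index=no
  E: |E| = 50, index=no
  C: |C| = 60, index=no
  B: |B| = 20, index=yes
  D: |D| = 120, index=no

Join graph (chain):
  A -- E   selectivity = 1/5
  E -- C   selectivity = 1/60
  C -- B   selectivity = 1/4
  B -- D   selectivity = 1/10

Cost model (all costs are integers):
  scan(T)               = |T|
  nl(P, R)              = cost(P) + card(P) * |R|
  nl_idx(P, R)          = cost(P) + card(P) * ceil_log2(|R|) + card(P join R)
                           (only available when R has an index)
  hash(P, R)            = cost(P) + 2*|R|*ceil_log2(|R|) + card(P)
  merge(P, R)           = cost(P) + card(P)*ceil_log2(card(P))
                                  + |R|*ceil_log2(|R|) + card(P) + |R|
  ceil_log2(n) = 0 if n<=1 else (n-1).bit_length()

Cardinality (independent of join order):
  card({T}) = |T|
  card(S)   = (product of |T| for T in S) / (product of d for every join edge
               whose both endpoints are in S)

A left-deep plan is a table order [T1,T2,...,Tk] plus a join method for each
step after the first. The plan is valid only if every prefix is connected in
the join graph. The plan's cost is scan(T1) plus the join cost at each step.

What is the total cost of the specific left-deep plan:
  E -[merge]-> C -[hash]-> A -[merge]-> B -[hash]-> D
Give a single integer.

step 1: scan E: cost=50, card=50
step 2: join C via merge
    card(P join C) = 50*60/(60) = 50
    cost = 50 + 50*6 + 60*6 + 50 + 60 = 820
step 3: join A via hash
    card(P join A) = 50*400/(5) = 4000
    cost = 820 + 2*400*9 + 50 = 8070
step 4: join B via merge
    card(P join B) = 4000*20/(4) = 20000
    cost = 8070 + 4000*12 + 20*5 + 4000 + 20 = 60190
step 5: join D via hash
    card(P join D) = 20000*120/(10) = 240000
    cost = 60190 + 2*120*7 + 20000 = 81870

81870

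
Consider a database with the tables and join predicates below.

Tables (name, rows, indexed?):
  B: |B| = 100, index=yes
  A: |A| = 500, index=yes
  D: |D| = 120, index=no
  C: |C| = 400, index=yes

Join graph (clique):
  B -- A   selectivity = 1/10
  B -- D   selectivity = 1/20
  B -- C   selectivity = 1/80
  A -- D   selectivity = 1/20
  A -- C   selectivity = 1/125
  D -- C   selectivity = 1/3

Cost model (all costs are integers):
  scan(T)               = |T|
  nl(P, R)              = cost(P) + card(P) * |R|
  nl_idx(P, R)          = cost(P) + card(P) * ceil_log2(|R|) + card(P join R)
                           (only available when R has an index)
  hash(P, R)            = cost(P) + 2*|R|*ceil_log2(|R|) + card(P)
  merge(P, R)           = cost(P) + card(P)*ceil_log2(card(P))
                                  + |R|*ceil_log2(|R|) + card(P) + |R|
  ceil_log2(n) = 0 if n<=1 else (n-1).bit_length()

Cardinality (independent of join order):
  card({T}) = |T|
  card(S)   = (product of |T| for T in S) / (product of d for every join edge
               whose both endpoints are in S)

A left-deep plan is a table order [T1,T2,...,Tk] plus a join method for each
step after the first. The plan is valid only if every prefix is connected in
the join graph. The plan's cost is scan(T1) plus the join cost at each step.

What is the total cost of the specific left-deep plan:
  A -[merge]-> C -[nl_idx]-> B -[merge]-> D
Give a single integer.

step 1: scan A: cost=500, card=500
step 2: join C via merge
    card(P join C) = 500*400/(125) = 1600
    cost = 500 + 500*9 + 400*9 + 500 + 400 = 9500
step 3: join B via nl_idx
    card(P join B) = 1600*100/(10*80) = 200
    cost = 9500 + 1600*7 + 200 = 20900
step 4: join D via merge
    card(P join D) = 200*120/(20*20*3) = 20
    cost = 20900 + 200*8 + 120*7 + 200 + 120 = 23660

23660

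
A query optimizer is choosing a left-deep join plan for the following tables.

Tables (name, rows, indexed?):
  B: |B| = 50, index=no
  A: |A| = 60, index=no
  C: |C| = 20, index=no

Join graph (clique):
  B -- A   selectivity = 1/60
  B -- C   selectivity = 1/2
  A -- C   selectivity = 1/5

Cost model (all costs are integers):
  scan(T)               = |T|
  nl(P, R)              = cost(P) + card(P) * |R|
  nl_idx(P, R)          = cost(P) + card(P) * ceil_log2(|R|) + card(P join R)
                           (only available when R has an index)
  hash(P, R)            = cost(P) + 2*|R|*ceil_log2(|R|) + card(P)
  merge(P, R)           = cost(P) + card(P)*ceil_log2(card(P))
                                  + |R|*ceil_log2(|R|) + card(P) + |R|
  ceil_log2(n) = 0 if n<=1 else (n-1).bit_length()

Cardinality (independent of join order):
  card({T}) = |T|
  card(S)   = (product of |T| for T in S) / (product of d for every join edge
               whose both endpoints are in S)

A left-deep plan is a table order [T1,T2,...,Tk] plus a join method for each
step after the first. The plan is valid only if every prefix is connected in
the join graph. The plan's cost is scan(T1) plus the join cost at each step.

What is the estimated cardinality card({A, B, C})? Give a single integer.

100

Tables in S: A(60), B(50), C(20)
Edges inside S: B-A(d=60), B-C(d=2), A-C(d=5)
numerator = 60 * 50 * 20 = 60000
denominator = 60 * 2 * 5 = 600
card(S) = 60000 / 600 = 100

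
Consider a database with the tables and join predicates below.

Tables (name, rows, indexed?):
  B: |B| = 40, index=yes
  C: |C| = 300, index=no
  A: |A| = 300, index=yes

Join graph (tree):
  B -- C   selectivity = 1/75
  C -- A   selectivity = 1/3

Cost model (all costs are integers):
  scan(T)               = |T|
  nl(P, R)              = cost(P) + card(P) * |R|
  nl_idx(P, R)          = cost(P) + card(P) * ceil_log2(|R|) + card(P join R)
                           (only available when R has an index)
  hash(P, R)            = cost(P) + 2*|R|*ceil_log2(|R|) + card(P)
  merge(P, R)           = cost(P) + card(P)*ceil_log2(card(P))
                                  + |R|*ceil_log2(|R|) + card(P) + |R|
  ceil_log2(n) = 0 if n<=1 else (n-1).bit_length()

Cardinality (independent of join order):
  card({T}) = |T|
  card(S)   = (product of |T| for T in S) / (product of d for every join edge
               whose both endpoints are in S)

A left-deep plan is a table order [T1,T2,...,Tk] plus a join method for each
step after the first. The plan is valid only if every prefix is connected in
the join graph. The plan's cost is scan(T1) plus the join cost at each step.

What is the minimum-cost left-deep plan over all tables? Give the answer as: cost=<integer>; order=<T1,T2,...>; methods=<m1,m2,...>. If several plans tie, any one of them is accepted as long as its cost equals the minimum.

Selinger DP (subsets sized 1..n):
  {B}: scan cost=40, card=40
  {C}: scan cost=300, card=300
  {A}: scan cost=300, card=300
  {BC}: card=160; try (B,hash)→1080, (B,nl_idx)→2260, (C,merge)→3320, (B,merge)→3580, (C,hash)→5480, (C,nl)→12040 …(+1); best=1080 via (B,hash)
  {AC}: card=30000; try (C,hash)→6000, (A,hash)→6000, (C,merge)→6300, (A,merge)→6300, (A,nl_idx)→33000, (C,nl)→90300 …(+1); best=6000 via (C,hash)
  {ABC}: card=16000; try (A,merge)→5520, (A,hash)→6640, (A,nl_idx)→18520, (B,hash)→36480, (A,nl)→49080, (B,nl_idx)→202000 …(+2); best=5520 via (A,merge)

cost=5520; order=C,B,A; methods=hash,merge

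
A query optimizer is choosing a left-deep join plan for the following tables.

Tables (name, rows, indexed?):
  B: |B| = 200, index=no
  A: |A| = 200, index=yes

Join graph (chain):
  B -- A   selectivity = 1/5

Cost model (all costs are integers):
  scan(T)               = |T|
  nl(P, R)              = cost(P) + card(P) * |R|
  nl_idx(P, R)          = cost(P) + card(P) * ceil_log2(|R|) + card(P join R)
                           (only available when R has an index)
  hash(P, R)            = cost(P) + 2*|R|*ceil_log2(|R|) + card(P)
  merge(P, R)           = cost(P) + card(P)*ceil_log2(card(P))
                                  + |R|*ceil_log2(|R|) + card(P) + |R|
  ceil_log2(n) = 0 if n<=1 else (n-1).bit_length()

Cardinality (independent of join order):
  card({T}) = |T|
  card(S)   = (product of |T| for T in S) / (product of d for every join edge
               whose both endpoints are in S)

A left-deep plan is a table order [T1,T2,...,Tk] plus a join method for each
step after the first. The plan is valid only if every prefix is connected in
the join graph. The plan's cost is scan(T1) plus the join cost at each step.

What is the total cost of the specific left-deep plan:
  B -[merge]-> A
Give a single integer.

step 1: scan B: cost=200, card=200
step 2: join A via merge
    card(P join A) = 200*200/(5) = 8000
    cost = 200 + 200*8 + 200*8 + 200 + 200 = 3800

3800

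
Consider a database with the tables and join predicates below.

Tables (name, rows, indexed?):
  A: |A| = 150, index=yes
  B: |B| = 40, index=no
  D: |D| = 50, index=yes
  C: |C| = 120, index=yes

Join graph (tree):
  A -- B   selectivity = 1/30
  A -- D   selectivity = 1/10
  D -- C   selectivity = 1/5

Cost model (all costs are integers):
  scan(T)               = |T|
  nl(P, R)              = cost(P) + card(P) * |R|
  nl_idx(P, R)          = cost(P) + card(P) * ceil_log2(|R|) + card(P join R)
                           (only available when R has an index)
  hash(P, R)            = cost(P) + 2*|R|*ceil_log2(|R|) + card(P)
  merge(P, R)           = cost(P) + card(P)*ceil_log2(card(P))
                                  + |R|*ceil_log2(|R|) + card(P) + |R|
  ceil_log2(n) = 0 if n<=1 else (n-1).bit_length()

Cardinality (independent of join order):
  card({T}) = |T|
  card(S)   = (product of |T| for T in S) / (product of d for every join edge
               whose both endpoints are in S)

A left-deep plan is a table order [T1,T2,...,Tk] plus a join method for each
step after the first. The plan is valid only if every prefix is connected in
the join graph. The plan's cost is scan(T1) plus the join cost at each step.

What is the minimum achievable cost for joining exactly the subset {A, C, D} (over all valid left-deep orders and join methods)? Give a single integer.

3330

Selinger DP over subsets of {A,C,D}:
  {A}: scan cost=150, card=150
  {D}: scan cost=50, card=50
  {C}: scan cost=120, card=120
  {AD}: card=750; try (D,hash)→900, (A,nl_idx)→1200, (A,merge)→1750, (D,nl_idx)→1800, (D,merge)→1850, (A,hash)→2500 …(+2); best=900 via (D,hash)
  {CD}: card=1200; try (D,hash)→840, (C,merge)→1360, (D,merge)→1430, (C,nl_idx)→1600, (C,hash)→1780, (D,nl_idx)→2040 …(+2); best=840 via (D,hash)
  {ACD}: card=18000; try (C,hash)→3330, (A,hash)→4440, (C,merge)→10110, (A,merge)→16590, (C,nl_idx)→24150, (A,nl_idx)→28440 …(+2); best=3330 via (C,hash)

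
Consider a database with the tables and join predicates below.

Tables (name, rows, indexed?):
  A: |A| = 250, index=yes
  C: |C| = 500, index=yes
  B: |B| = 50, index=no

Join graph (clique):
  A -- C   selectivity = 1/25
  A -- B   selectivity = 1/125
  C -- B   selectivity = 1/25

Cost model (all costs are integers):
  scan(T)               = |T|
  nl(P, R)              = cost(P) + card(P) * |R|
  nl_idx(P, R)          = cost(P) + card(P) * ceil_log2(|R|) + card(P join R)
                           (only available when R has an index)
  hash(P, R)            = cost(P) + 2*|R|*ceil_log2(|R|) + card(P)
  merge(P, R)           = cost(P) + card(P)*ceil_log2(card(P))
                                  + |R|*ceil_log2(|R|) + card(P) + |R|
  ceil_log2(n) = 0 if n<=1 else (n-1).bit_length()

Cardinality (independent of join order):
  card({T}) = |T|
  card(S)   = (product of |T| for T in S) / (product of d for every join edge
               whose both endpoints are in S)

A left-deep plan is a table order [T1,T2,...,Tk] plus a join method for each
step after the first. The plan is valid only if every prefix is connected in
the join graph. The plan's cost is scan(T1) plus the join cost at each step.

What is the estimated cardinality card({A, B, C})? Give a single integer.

80

Tables in S: A(250), B(50), C(500)
Edges inside S: A-C(d=25), A-B(d=125), C-B(d=25)
numerator = 250 * 50 * 500 = 6250000
denominator = 25 * 125 * 25 = 78125
card(S) = 6250000 / 78125 = 80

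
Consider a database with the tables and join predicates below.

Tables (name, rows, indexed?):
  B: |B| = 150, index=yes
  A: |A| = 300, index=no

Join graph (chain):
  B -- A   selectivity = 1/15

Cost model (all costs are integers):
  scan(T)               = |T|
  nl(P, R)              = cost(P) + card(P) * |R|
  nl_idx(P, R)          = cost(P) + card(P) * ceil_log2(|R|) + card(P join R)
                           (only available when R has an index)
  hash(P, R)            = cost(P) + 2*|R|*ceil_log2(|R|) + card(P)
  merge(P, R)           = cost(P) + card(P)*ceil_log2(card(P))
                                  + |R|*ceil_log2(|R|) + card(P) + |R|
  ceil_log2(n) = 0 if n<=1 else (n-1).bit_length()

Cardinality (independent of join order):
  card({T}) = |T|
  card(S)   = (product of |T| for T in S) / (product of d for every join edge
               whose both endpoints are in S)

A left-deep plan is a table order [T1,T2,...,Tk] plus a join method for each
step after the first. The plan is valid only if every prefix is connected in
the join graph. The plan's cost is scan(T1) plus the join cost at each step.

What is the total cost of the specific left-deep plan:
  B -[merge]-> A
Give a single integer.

step 1: scan B: cost=150, card=150
step 2: join A via merge
    card(P join A) = 150*300/(15) = 3000
    cost = 150 + 150*8 + 300*9 + 150 + 300 = 4500

4500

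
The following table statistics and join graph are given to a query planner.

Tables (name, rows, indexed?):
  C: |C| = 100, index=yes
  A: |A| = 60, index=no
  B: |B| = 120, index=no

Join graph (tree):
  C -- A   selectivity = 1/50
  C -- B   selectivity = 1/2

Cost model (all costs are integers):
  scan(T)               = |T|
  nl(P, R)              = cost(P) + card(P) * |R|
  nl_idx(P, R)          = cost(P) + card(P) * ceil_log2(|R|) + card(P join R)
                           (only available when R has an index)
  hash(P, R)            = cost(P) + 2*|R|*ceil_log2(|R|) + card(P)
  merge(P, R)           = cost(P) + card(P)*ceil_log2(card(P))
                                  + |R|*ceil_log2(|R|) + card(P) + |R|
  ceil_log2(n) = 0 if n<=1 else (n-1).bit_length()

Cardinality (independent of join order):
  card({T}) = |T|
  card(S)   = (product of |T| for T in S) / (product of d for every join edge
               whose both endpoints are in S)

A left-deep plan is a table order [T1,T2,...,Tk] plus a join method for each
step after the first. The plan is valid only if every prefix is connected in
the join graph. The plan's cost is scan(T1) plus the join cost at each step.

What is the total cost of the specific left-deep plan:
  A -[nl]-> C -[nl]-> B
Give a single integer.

step 1: scan A: cost=60, card=60
step 2: join C via nl
    card(P join C) = 60*100/(50) = 120
    cost = 60 + 60*100 = 6060
step 3: join B via nl
    card(P join B) = 120*120/(2) = 7200
    cost = 6060 + 120*120 = 20460

20460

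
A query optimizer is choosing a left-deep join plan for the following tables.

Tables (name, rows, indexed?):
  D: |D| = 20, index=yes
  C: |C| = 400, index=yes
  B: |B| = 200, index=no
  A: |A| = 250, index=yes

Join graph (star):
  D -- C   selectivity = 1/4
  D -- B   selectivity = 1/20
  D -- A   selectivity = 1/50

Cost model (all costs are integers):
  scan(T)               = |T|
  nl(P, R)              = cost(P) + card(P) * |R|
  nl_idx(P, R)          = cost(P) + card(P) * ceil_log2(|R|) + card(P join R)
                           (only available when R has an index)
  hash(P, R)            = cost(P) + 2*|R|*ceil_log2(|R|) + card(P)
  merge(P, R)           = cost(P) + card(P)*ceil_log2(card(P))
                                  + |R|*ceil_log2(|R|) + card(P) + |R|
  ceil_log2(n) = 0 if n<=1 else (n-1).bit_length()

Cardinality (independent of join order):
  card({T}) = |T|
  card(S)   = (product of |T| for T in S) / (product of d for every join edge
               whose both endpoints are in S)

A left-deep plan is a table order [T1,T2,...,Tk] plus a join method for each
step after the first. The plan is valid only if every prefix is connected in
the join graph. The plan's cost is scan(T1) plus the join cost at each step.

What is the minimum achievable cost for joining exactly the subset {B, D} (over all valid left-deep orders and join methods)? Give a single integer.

Selinger DP over subsets of {B,D}:
  {D}: scan cost=20, card=20
  {B}: scan cost=200, card=200
  {BD}: card=200; try (D,hash)→600, (D,nl_idx)→1400, (B,merge)→1940, (D,merge)→2120, (B,hash)→3240, (B,nl)→4020 …(+1); best=600 via (D,hash)

600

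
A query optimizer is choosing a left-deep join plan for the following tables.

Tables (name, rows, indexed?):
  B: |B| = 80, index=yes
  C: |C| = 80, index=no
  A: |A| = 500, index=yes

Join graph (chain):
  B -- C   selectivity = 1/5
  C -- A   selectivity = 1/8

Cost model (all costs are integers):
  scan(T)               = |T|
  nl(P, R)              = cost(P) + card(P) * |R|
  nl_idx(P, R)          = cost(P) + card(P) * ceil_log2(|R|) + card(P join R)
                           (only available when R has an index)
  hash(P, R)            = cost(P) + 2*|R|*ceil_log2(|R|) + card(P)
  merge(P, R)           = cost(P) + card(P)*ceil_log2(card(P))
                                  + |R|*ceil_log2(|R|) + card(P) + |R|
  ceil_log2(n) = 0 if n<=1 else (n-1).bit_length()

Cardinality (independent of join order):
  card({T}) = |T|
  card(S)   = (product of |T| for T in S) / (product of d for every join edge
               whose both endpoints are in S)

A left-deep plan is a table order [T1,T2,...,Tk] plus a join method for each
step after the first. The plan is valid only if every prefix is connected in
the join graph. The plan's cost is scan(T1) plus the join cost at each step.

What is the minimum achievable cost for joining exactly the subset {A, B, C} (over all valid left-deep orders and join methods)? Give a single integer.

8240

Selinger DP over subsets of {A,B,C}:
  {B}: scan cost=80, card=80
  {C}: scan cost=80, card=80
  {A}: scan cost=500, card=500
  {BC}: card=1280; try (C,hash)→1280, (B,hash)→1280, (C,merge)→1360, (B,merge)→1360, (B,nl_idx)→1920, (C,nl)→6480 …(+1); best=1280 via (C,hash)
  {AC}: card=5000; try (C,hash)→2120, (A,merge)→5720, (A,nl_idx)→5800, (C,merge)→6140, (A,hash)→9160, (A,nl)→40080 …(+1); best=2120 via (C,hash)
  {ABC}: card=80000; try (B,hash)→8240, (A,hash)→11560, (A,merge)→21640, (B,merge)→72760, (A,nl_idx)→92800, (B,nl_idx)→117120 …(+2); best=8240 via (B,hash)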